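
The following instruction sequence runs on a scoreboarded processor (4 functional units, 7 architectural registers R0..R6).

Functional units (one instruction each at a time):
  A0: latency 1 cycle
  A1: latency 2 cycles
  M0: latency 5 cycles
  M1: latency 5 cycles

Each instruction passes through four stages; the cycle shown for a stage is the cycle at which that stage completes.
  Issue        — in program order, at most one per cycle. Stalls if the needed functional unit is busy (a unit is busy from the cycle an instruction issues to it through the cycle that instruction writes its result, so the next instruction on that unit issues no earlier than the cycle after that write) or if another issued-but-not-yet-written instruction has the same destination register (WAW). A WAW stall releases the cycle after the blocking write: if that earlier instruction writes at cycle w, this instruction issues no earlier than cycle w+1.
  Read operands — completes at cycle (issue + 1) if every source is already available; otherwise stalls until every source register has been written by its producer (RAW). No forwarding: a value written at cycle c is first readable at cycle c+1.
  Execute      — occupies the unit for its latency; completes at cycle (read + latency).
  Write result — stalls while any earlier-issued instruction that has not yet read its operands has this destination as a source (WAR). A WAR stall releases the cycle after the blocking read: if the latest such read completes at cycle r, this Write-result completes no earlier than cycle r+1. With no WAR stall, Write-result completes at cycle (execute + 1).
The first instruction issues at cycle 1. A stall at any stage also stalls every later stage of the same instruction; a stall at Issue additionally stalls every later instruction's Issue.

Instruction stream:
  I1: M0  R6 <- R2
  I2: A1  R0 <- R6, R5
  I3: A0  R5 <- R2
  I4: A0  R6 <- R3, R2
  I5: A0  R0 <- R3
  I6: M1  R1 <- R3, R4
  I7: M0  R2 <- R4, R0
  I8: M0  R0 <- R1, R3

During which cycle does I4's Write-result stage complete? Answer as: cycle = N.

I1: IS=1 RO=2 EX=7 WR=8
I2: IS=2 RO=9 EX=11 WR=12  [RAW R6: wait I1 write@8]
I3: IS=3 RO=4 EX=5 WR=10  [WAR R5: wait I2 read@9]
I4: IS=11 RO=12 EX=13 WR=14  [struct: A0 busy until I3 writes@10]
I5: IS=15 RO=16 EX=17 WR=18  [struct: A0 busy until I4 writes@14]
I6: IS=16 RO=17 EX=22 WR=23
I7: IS=17 RO=19 EX=24 WR=25  [RAW R0: wait I5 write@18]
I8: IS=26 RO=27 EX=32 WR=33  [struct: M0 busy until I7 writes@25]

cycle = 14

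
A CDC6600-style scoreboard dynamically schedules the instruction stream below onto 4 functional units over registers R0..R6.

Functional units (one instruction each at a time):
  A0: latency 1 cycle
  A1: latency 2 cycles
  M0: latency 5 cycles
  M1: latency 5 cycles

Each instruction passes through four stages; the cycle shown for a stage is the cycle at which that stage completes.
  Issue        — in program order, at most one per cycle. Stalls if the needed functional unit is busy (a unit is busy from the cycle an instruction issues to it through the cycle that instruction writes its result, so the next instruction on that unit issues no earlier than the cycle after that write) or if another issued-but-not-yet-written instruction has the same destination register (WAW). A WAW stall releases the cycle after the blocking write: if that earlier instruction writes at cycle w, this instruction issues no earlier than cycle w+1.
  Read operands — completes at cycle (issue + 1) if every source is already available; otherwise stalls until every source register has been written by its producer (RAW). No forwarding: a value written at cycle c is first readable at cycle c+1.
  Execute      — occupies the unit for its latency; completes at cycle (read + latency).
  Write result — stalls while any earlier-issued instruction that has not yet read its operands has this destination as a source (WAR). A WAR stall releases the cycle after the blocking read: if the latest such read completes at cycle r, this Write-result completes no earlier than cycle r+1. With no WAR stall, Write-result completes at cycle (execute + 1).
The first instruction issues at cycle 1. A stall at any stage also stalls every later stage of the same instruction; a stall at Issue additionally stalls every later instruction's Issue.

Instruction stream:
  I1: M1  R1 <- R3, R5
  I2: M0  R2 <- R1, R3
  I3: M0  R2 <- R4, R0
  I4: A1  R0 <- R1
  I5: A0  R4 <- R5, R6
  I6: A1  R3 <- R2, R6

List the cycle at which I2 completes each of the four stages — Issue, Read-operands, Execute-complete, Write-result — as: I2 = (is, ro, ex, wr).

[I1] 1/2/7/8
[I2] 2/9/14/15  (RAW R1: wait I1 write@8)
[I3] 16/17/22/23  (struct: M0 busy until I2 writes@15)
[I4] 17/18/20/21
[I5] 18/19/20/21
[I6] 22/24/26/27  (struct: A1 busy until I4 writes@21; RAW R2: wait I3 write@23)

I2 = (2, 9, 14, 15)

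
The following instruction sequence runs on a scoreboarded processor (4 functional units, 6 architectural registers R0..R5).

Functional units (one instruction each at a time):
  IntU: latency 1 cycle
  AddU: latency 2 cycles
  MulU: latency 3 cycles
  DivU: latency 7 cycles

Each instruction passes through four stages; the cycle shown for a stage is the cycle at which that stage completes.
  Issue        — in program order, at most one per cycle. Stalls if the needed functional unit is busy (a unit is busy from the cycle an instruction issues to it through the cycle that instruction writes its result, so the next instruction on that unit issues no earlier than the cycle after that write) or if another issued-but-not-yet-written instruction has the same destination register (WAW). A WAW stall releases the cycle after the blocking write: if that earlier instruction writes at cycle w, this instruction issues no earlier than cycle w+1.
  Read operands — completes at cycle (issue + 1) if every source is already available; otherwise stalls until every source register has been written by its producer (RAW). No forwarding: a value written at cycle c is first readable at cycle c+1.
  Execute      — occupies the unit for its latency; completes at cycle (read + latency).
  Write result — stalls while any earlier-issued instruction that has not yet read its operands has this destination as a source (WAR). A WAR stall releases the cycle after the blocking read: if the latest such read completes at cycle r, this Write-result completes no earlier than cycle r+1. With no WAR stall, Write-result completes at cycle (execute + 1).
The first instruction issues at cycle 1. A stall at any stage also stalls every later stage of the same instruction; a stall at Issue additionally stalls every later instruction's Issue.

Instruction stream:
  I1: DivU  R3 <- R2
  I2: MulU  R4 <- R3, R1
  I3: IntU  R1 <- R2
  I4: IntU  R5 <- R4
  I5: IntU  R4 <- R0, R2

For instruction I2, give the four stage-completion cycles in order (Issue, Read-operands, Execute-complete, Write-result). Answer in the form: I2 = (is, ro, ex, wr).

I2 = (2, 11, 14, 15)

[1] I1 dispatched to DivU
[2] I1 operands ready; I2 dispatched to MulU
[3] I3 dispatched to IntU
[4] I3 operands ready
[5] I3 complete
[9] I1 complete
[10] R3←I1
[11] I2 operands ready
[12] R1←I3
[13] I4 dispatched to IntU
[14] I2 complete
[15] R4←I2
[16] I4 operands ready
[17] I4 complete
[18] R5←I4
[19] I5 dispatched to IntU
[20] I5 operands ready
[21] I5 complete
[22] R4←I5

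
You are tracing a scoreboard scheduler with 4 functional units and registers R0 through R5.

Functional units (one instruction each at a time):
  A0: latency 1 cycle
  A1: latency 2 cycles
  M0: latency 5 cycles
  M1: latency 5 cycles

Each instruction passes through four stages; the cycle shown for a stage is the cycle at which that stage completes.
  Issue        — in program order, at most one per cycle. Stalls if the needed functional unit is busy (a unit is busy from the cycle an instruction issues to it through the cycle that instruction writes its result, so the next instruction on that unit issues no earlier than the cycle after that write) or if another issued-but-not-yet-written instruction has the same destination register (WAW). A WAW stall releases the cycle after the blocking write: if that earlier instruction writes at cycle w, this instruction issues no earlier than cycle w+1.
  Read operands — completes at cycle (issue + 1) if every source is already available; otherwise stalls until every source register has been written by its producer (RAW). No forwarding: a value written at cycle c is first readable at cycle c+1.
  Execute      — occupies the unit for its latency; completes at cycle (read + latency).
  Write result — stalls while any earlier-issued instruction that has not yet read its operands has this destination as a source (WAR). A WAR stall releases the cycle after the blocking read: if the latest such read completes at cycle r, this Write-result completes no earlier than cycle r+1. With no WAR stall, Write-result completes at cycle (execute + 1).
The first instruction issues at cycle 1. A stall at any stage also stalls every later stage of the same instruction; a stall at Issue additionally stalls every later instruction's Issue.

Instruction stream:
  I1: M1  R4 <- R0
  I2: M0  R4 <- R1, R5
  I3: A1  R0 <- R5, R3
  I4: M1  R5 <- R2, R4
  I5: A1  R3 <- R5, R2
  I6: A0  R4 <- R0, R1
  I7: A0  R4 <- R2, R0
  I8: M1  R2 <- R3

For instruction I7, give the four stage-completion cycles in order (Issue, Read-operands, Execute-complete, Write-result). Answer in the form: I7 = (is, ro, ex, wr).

I7 = (21, 22, 23, 24)

  I1 | 1 | 2 | 7 | 8
  I2 | 9 | 10 | 15 | 16   WAW R4: wait I1 write@8
  I3 | 10 | 11 | 13 | 14
  I4 | 11 | 17 | 22 | 23   RAW R4: wait I2 write@16
  I5 | 15 | 24 | 26 | 27   struct: A1 busy until I3 writes@14 · RAW R5: wait I4 write@23
  I6 | 17 | 18 | 19 | 20   WAW R4: wait I2 write@16
  I7 | 21 | 22 | 23 | 24   struct: A0 busy until I6 writes@20
  I8 | 24 | 28 | 33 | 34   struct: M1 busy until I4 writes@23 · RAW R3: wait I5 write@27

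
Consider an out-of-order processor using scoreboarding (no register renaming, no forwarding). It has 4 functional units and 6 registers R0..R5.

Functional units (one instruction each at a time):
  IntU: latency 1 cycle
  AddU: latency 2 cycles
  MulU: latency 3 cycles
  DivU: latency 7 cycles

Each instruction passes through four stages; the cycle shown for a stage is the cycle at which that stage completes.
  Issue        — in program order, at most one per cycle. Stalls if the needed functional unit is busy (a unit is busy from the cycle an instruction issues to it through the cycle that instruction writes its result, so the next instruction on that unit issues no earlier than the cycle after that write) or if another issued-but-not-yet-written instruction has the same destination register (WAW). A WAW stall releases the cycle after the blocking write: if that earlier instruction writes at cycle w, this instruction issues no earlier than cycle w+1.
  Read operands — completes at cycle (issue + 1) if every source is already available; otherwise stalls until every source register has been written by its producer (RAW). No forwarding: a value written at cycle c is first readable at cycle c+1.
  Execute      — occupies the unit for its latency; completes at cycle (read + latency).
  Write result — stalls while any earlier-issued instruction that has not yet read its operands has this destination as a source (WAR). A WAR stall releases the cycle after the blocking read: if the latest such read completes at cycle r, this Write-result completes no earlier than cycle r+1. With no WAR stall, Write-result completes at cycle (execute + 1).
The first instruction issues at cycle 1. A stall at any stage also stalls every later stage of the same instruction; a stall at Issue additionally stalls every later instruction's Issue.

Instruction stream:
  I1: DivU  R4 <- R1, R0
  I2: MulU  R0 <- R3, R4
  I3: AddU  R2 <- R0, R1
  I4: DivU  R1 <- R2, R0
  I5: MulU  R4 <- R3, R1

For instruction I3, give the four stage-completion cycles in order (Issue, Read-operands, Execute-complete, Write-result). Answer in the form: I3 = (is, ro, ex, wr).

[1] I1 issues→DivU
[2] I1 reads, I2 issues→MulU
[3] I3 issues→AddU
[9] I1 exec-done
[10] I1 writes R4
[11] I2 reads, I4 issues→DivU
[14] I2 exec-done
[15] I2 writes R0
[16] I3 reads, I5 issues→MulU
[18] I3 exec-done
[19] I3 writes R2
[20] I4 reads
[27] I4 exec-done
[28] I4 writes R1
[29] I5 reads
[32] I5 exec-done
[33] I5 writes R4

I3 = (3, 16, 18, 19)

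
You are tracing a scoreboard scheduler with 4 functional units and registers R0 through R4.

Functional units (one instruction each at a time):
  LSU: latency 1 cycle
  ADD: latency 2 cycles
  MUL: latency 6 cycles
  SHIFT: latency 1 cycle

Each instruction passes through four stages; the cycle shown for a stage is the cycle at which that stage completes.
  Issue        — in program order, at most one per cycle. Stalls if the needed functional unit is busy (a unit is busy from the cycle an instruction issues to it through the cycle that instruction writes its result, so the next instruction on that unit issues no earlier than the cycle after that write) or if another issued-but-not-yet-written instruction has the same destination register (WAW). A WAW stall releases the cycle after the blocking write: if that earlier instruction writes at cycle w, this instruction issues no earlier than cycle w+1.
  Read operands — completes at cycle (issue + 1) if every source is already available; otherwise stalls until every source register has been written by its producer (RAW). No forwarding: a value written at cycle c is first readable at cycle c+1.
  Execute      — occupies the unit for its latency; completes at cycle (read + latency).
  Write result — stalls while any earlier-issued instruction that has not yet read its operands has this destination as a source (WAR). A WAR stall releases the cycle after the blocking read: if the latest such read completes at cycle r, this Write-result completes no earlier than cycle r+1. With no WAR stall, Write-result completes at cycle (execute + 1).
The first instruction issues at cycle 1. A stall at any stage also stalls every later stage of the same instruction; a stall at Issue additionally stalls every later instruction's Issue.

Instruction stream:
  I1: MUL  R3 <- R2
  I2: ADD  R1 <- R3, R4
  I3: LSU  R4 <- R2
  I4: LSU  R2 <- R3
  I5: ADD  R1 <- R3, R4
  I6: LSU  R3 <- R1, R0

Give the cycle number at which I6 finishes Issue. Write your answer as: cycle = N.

cycle = 16

[1] I1→MUL
[2] I1 RO, I2→ADD
[3] I3→LSU
[4] I3 RO
[5] I3 EX
[8] I1 EX
[9] I1 WR R3
[10] I2 RO
[11] I3 WR R4
[12] I2 EX, I4→LSU
[13] I2 WR R1, I4 RO
[14] I4 EX, I5→ADD
[15] I4 WR R2, I5 RO
[16] I6→LSU
[17] I5 EX
[18] I5 WR R1
[19] I6 RO
[20] I6 EX
[21] I6 WR R3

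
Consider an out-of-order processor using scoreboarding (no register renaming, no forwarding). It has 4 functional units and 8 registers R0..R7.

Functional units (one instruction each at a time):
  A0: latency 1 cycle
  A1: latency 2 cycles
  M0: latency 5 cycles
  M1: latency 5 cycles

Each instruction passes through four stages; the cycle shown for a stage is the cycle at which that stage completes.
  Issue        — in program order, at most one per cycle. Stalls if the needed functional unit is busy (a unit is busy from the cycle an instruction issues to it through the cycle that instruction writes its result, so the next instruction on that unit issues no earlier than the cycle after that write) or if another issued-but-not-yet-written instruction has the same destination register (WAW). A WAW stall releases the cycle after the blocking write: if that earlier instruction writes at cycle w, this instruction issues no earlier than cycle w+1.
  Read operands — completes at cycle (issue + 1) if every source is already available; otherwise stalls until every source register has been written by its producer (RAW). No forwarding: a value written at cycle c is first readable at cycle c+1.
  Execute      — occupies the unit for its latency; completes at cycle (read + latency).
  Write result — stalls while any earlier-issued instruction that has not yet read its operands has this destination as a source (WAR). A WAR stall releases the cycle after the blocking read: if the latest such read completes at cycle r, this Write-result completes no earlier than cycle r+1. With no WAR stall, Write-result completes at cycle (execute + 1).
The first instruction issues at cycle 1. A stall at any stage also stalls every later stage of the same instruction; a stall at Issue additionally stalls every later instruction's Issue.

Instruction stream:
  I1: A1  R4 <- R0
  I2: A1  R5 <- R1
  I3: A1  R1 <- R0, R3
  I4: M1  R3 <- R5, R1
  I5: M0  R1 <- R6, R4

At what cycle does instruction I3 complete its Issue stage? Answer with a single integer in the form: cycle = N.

1) issue 1, read 2, done 4, write 5
2) issue 6, read 7, done 9, write 10  <struct: A1 busy until I1 writes@5>
3) issue 11, read 12, done 14, write 15  <struct: A1 busy until I2 writes@10>
4) issue 12, read 16, done 21, write 22  <RAW R1: wait I3 write@15>
5) issue 16, read 17, done 22, write 23  <WAW R1: wait I3 write@15>

cycle = 11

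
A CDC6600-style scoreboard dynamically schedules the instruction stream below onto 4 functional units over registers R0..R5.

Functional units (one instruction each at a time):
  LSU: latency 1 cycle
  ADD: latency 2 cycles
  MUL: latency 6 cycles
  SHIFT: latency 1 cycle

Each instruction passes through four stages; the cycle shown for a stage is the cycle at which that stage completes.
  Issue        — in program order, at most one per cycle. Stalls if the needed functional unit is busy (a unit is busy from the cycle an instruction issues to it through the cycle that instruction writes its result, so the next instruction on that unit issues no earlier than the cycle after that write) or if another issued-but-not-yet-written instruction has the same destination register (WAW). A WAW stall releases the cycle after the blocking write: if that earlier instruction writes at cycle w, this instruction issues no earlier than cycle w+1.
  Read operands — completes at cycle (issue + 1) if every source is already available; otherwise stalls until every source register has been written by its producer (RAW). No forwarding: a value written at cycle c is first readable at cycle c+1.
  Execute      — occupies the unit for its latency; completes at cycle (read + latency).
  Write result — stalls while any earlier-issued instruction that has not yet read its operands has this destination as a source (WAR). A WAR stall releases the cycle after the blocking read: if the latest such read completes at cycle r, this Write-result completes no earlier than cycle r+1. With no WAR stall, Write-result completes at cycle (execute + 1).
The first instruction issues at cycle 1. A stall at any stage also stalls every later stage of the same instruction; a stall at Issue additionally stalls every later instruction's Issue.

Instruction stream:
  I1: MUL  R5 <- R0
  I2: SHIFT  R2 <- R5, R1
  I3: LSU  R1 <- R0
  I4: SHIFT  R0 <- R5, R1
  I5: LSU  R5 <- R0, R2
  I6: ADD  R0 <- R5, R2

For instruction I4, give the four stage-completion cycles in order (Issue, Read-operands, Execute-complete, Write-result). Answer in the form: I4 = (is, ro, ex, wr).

I4 = (13, 14, 15, 16)

[I1] 1/2/8/9
[I2] 2/10/11/12  (RAW R5: wait I1 write@9)
[I3] 3/4/5/11  (WAR R1: wait I2 read@10)
[I4] 13/14/15/16  (struct: SHIFT busy until I2 writes@12)
[I5] 14/17/18/19  (RAW R0: wait I4 write@16)
[I6] 17/20/22/23  (WAW R0: wait I4 write@16; RAW R5: wait I5 write@19)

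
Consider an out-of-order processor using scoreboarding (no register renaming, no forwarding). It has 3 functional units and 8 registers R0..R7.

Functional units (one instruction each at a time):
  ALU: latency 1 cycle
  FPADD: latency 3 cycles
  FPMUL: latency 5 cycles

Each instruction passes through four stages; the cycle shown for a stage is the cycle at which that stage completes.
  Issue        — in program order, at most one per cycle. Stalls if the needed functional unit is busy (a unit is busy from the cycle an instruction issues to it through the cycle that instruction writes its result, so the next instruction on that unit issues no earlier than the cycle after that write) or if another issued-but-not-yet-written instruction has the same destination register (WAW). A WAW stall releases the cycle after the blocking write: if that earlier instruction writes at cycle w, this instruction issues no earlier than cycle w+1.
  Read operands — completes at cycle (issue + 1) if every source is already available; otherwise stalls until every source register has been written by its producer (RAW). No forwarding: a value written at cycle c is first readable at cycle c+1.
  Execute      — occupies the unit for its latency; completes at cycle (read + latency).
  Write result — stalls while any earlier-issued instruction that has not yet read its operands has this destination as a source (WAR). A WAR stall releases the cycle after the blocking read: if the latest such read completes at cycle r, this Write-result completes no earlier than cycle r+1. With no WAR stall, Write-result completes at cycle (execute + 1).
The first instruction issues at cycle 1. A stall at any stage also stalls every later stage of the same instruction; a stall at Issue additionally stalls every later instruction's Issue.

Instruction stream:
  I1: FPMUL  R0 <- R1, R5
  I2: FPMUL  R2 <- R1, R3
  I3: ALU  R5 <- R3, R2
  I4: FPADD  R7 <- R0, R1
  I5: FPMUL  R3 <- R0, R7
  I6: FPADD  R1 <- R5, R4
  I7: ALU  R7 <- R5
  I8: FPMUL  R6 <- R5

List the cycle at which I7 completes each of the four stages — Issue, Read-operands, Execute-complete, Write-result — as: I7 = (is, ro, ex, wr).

I7 = (20, 21, 22, 23)

  I1 | 1 | 2 | 7 | 8
  I2 | 9 | 10 | 15 | 16   struct: FPMUL busy until I1 writes@8
  I3 | 10 | 17 | 18 | 19   RAW R2: wait I2 write@16
  I4 | 11 | 12 | 15 | 16
  I5 | 17 | 18 | 23 | 24   struct: FPMUL busy until I2 writes@16
  I6 | 18 | 20 | 23 | 24   RAW R5: wait I3 write@19
  I7 | 20 | 21 | 22 | 23   struct: ALU busy until I3 writes@19
  I8 | 25 | 26 | 31 | 32   struct: FPMUL busy until I5 writes@24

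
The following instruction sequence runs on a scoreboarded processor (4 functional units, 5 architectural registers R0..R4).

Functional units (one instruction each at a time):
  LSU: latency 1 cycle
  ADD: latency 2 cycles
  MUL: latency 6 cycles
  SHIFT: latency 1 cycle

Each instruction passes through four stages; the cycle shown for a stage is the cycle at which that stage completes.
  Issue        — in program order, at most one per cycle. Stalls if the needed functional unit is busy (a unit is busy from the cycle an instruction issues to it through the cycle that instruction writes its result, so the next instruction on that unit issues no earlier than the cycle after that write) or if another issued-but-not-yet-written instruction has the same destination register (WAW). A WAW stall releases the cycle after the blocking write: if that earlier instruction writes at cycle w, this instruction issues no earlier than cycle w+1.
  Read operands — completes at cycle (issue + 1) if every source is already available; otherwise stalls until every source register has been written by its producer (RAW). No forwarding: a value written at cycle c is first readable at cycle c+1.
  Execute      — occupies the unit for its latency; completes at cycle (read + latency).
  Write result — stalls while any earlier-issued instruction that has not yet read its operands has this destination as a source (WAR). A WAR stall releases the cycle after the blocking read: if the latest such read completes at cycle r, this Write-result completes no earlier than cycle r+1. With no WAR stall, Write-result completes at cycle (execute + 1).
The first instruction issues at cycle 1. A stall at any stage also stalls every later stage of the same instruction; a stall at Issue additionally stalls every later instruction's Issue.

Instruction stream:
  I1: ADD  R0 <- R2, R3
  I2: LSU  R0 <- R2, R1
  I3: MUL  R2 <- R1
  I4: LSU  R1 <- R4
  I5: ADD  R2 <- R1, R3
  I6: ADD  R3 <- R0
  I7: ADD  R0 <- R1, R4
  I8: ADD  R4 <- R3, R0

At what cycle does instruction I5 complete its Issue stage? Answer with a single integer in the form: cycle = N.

[I1] 1/2/4/5
[I2] 6/7/8/9  (WAW R0: wait I1 write@5)
[I3] 7/8/14/15
[I4] 10/11/12/13  (struct: LSU busy until I2 writes@9)
[I5] 16/17/19/20  (WAW R2: wait I3 write@15)
[I6] 21/22/24/25  (struct: ADD busy until I5 writes@20)
[I7] 26/27/29/30  (struct: ADD busy until I6 writes@25)
[I8] 31/32/34/35  (struct: ADD busy until I7 writes@30)

cycle = 16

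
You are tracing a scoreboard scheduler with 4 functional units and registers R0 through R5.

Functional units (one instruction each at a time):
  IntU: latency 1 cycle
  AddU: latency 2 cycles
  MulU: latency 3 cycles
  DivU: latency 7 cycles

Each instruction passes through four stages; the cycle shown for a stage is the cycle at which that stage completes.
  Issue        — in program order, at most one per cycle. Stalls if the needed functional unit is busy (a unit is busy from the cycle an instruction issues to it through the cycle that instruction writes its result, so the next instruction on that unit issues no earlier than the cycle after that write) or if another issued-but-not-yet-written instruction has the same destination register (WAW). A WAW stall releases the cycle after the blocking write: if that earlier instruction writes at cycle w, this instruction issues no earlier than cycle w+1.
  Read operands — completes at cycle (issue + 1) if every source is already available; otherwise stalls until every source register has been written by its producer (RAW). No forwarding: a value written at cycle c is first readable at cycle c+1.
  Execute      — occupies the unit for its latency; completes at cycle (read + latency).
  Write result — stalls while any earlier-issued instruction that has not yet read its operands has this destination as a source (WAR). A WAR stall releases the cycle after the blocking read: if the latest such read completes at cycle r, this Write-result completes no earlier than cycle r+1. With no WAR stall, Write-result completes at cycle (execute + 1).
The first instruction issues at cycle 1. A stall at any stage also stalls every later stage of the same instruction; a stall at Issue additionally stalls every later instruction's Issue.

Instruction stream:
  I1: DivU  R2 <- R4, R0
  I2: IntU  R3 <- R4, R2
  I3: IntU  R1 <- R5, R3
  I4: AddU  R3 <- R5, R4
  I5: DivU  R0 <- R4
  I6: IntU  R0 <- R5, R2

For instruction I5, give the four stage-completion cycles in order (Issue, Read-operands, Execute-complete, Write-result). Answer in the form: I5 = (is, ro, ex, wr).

I5 = (16, 17, 24, 25)

c1: I1 issues→DivU
c2: I1 reads, I2 issues→IntU
c9: I1 exec-done
c10: I1 writes R2
c11: I2 reads
c12: I2 exec-done
c13: I2 writes R3
c14: I3 issues→IntU
c15: I3 reads, I4 issues→AddU
c16: I3 exec-done, I4 reads, I5 issues→DivU
c17: I3 writes R1, I5 reads
c18: I4 exec-done
c19: I4 writes R3
c24: I5 exec-done
c25: I5 writes R0
c26: I6 issues→IntU
c27: I6 reads
c28: I6 exec-done
c29: I6 writes R0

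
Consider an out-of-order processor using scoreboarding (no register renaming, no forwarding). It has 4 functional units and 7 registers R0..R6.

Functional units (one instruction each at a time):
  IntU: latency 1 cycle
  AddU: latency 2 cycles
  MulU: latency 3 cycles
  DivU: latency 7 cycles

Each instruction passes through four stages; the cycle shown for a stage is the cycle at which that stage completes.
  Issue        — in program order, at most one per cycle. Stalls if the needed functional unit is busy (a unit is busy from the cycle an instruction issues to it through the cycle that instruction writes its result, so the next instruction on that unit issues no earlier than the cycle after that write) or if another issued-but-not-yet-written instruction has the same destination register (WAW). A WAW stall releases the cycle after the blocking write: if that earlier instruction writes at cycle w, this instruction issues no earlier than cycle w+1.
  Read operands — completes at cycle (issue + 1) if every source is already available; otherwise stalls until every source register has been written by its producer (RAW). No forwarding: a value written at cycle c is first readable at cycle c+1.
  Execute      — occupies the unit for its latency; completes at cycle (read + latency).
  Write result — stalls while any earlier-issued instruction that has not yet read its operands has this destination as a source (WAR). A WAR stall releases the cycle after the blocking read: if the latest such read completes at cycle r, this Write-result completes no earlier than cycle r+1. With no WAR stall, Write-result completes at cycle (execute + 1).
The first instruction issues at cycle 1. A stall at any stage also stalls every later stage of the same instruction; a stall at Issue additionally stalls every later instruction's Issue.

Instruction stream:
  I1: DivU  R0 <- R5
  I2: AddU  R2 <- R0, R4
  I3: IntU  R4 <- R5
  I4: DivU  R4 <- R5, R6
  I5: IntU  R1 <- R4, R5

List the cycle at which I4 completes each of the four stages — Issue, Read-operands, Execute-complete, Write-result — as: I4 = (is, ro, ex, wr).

  I1 | 1 | 2 | 9 | 10
  I2 | 2 | 11 | 13 | 14   RAW R0: wait I1 write@10
  I3 | 3 | 4 | 5 | 12   WAR R4: wait I2 read@11
  I4 | 13 | 14 | 21 | 22   WAW R4: wait I3 write@12
  I5 | 14 | 23 | 24 | 25   RAW R4: wait I4 write@22

I4 = (13, 14, 21, 22)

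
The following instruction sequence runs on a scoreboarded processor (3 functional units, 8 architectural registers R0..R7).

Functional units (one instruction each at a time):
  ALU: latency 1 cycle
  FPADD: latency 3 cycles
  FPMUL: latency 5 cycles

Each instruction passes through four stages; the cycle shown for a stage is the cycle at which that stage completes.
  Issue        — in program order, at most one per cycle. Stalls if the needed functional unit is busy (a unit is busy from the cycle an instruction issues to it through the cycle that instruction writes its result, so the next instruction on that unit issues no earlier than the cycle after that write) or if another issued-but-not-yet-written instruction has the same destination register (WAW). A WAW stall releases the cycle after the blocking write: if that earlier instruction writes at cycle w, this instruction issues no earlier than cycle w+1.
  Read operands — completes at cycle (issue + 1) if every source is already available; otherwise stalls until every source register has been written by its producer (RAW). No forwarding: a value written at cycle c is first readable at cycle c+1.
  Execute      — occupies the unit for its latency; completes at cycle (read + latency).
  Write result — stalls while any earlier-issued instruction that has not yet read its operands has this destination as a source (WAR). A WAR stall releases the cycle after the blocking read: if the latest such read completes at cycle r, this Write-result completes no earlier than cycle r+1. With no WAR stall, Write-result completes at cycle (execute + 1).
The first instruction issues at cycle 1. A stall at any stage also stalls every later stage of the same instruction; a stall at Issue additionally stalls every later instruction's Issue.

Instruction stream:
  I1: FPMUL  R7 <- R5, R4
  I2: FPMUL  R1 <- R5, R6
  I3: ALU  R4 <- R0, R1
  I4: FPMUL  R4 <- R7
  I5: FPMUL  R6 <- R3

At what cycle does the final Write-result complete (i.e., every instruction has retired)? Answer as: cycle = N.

I1  is:1  ro:2  ex:7  wr:8
I2  is:9  ro:10  ex:15  wr:16  — struct: FPMUL busy until I1 writes@8
I3  is:10  ro:17  ex:18  wr:19  — RAW R1: wait I2 write@16
I4  is:20  ro:21  ex:26  wr:27  — WAW R4: wait I3 write@19
I5  is:28  ro:29  ex:34  wr:35  — struct: FPMUL busy until I4 writes@27

cycle = 35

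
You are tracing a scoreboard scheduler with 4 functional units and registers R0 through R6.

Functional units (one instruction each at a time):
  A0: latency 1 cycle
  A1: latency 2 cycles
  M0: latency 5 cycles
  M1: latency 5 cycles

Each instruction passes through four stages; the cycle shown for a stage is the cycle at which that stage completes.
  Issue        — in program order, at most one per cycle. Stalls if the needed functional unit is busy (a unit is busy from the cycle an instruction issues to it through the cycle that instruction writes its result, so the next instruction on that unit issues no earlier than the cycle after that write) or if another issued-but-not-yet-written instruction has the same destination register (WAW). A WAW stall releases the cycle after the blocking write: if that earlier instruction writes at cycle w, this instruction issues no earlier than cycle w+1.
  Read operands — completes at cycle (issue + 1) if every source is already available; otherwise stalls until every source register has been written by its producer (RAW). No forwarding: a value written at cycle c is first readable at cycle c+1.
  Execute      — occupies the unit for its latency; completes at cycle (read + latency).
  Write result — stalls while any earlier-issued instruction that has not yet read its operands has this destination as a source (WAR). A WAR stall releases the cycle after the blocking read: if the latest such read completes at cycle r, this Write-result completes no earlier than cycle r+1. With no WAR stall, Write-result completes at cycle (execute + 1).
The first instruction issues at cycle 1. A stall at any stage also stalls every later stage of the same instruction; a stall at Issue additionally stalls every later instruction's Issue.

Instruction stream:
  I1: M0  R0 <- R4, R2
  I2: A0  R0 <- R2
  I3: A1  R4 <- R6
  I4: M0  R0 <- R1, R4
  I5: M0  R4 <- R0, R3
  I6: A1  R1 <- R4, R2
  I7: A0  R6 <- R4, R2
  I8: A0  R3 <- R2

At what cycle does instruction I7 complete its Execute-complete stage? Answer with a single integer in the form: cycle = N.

I1: IS=1 RO=2 EX=7 WR=8
I2: IS=9 RO=10 EX=11 WR=12  [WAW R0: wait I1 write@8]
I3: IS=10 RO=11 EX=13 WR=14
I4: IS=13 RO=15 EX=20 WR=21  [WAW R0: wait I2 write@12; RAW R4: wait I3 write@14]
I5: IS=22 RO=23 EX=28 WR=29  [struct: M0 busy until I4 writes@21]
I6: IS=23 RO=30 EX=32 WR=33  [RAW R4: wait I5 write@29]
I7: IS=24 RO=30 EX=31 WR=32  [RAW R4: wait I5 write@29]
I8: IS=33 RO=34 EX=35 WR=36  [struct: A0 busy until I7 writes@32]

cycle = 31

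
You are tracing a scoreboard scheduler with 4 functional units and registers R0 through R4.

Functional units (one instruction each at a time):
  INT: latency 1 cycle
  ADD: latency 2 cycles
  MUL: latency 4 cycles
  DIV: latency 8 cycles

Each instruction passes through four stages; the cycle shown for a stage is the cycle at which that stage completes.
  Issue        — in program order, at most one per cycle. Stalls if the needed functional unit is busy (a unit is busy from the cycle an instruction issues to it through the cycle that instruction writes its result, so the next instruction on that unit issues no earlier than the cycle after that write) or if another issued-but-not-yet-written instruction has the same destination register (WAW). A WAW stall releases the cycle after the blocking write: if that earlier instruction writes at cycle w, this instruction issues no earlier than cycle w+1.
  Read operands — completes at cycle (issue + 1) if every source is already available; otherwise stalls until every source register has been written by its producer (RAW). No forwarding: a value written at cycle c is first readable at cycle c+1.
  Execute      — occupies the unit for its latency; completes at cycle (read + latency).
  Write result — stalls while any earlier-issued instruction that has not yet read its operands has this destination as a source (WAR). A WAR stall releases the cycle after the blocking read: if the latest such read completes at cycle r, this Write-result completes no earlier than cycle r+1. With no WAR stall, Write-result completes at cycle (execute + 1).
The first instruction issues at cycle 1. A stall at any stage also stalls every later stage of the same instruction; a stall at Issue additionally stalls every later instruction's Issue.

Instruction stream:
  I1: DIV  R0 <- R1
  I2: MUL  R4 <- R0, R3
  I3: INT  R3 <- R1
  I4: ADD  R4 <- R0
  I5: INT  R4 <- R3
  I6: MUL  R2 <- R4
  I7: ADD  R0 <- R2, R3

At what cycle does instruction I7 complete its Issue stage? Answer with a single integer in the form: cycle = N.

cycle = 25

c1: I1 dispatched to DIV
c2: I1 operands ready · I2 dispatched to MUL
c3: I3 dispatched to INT
c4: I3 operands ready
c5: I3 complete
c10: I1 complete
c11: R0←I1
c12: I2 operands ready
c13: R3←I3
c16: I2 complete
c17: R4←I2
c18: I4 dispatched to ADD
c19: I4 operands ready
c21: I4 complete
c22: R4←I4
c23: I5 dispatched to INT
c24: I5 operands ready · I6 dispatched to MUL
c25: I5 complete · I7 dispatched to ADD
c26: R4←I5
c27: I6 operands ready
c31: I6 complete
c32: R2←I6
c33: I7 operands ready
c35: I7 complete
c36: R0←I7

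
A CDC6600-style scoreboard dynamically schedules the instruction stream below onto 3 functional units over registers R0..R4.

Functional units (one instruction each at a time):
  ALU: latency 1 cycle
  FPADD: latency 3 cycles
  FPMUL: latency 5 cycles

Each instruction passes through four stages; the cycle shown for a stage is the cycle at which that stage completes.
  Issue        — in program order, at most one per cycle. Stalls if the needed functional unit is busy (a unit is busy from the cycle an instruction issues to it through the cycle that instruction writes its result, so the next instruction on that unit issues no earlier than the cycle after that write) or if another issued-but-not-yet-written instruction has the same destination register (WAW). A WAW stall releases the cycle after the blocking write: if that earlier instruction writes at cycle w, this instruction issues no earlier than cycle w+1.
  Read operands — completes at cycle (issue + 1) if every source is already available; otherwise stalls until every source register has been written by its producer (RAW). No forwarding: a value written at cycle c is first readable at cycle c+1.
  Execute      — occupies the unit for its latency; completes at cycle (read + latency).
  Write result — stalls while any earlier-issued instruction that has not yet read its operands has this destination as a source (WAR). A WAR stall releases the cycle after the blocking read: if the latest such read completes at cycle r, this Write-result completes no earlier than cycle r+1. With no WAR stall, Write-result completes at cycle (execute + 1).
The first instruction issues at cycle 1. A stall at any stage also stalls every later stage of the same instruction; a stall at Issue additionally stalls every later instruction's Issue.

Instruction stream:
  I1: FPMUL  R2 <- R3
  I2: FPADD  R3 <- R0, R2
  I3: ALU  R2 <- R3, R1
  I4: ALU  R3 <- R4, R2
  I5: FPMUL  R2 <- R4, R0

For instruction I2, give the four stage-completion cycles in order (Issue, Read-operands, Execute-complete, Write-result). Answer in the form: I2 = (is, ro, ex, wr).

cycle 1: I1 dispatched to FPMUL
cycle 2: I1 operands ready, I2 dispatched to FPADD
cycle 7: I1 complete
cycle 8: R2←I1
cycle 9: I2 operands ready, I3 dispatched to ALU
cycle 12: I2 complete
cycle 13: R3←I2
cycle 14: I3 operands ready
cycle 15: I3 complete
cycle 16: R2←I3
cycle 17: I4 dispatched to ALU
cycle 18: I4 operands ready, I5 dispatched to FPMUL
cycle 19: I4 complete, I5 operands ready
cycle 20: R3←I4
cycle 24: I5 complete
cycle 25: R2←I5

I2 = (2, 9, 12, 13)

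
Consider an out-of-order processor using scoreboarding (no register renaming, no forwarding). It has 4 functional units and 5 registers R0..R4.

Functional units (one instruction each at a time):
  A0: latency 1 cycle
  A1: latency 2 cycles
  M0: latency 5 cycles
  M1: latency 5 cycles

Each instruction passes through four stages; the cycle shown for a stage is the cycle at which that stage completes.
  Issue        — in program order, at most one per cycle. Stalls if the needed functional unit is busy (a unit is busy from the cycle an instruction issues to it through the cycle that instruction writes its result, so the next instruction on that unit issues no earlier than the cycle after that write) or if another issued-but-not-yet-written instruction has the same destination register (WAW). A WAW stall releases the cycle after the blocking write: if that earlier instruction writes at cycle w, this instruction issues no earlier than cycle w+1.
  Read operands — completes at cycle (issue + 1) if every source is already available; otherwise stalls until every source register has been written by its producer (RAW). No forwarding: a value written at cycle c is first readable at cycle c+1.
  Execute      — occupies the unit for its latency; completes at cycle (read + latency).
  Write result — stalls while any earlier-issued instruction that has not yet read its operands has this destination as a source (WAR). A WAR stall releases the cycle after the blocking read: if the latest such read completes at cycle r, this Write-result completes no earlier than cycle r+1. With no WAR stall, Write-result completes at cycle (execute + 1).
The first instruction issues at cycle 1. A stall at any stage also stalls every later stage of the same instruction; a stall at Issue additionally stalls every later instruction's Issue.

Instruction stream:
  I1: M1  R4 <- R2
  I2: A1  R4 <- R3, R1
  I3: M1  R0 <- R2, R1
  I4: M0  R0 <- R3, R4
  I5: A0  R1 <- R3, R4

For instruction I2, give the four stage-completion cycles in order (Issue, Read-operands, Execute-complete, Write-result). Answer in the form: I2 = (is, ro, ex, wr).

I2 = (9, 10, 12, 13)

t=1  I1 issues→M1
t=2  I1 reads
t=7  I1 exec-done
t=8  I1 writes R4
t=9  I2 issues→A1
t=10  I2 reads, I3 issues→M1
t=11  I3 reads
t=12  I2 exec-done
t=13  I2 writes R4
t=16  I3 exec-done
t=17  I3 writes R0
t=18  I4 issues→M0
t=19  I4 reads, I5 issues→A0
t=20  I5 reads
t=21  I5 exec-done
t=22  I5 writes R1
t=24  I4 exec-done
t=25  I4 writes R0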